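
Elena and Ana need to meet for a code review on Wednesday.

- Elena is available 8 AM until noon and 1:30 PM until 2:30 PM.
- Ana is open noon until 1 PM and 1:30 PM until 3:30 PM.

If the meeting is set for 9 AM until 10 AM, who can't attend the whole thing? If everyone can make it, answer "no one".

Elena: free for 09:00-10:00. Ana: not fully free for 09:00-10:00.

Ana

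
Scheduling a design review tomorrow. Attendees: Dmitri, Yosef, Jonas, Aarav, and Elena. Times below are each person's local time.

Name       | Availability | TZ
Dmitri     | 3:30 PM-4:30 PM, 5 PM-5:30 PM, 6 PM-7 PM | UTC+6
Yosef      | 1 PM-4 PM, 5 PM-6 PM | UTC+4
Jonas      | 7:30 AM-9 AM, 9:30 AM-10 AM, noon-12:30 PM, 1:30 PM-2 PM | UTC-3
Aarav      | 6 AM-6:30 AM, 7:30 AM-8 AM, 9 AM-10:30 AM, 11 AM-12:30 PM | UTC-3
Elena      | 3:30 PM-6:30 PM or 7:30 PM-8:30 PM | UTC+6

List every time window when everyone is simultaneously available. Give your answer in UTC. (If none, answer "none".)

Dmitri in UTC: 09:30-10:30, 11:00-11:30, 12:00-13:00 (subtract 6h to convert from UTC+6).
Yosef in UTC: 09:00-12:00, 13:00-14:00 (subtract 4h to convert from UTC+4).
Jonas in UTC: 10:30-12:00, 12:30-13:00, 15:00-15:30, 16:30-17:00 (add 3h to convert from UTC-3).
Aarav in UTC: 09:00-09:30, 10:30-11:00, 12:00-13:30, 14:00-15:30 (add 3h to convert from UTC-3).
Elena in UTC: 09:30-12:30, 13:30-14:30 (subtract 6h to convert from UTC+6).
Dmitri ∩ Yosef: 09:30-10:30, 11:00-11:30.
Dmitri ∩ Yosef ∩ Jonas: 11:00-11:30.
Dmitri ∩ Yosef ∩ Jonas ∩ Aarav: ∅.
Dmitri ∩ Yosef ∩ Jonas ∩ Aarav ∩ Elena: ∅.
There is no time when everyone is free.

none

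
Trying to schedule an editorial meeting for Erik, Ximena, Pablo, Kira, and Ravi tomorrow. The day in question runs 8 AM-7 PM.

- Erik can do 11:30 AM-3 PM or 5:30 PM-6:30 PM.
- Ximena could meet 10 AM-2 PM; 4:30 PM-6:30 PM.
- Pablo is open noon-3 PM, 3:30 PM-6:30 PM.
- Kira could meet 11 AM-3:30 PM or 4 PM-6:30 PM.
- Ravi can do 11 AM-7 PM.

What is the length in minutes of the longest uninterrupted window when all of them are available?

Erik ∩ Ximena: 11:30-14:00, 17:30-18:30.
Erik ∩ Ximena ∩ Pablo: 12:00-14:00, 17:30-18:30.
Erik ∩ Ximena ∩ Pablo ∩ Kira: 12:00-14:00, 17:30-18:30.
Erik ∩ Ximena ∩ Pablo ∩ Kira ∩ Ravi: 12:00-14:00, 17:30-18:30.
Those are the intersection windows.
The longest is 12:00-14:00 at 120 minutes.

120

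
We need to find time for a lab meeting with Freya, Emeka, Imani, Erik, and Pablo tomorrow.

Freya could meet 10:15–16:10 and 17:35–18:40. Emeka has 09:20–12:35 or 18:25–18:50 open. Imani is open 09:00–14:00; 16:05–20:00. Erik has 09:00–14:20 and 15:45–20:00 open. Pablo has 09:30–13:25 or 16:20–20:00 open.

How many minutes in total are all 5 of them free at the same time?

Freya ∩ Emeka: 10:15-12:35, 18:25-18:40.
Freya ∩ Emeka ∩ Imani: 10:15-12:35, 18:25-18:40.
Freya ∩ Emeka ∩ Imani ∩ Erik: 10:15-12:35, 18:25-18:40.
Freya ∩ Emeka ∩ Imani ∩ Erik ∩ Pablo: 10:15-12:35, 18:25-18:40.
Summing the common windows: 140 + 15 = 155 minutes.

155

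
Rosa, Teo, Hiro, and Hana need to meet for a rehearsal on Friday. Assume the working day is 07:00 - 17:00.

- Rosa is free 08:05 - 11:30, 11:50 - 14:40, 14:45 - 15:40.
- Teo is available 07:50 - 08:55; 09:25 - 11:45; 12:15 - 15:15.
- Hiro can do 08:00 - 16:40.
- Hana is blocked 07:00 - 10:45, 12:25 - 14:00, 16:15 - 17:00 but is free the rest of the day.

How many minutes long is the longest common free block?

45

Rosa free: 08:05-11:30, 11:50-14:40, 14:45-15:40.
Teo free: 07:50-08:55, 09:25-11:45, 12:15-15:15.
Hiro free: 08:00-16:40.
Hana free: 10:45-12:25, 14:00-16:15 (invert busy blocks within the working day).
Rosa ∩ Teo: 08:05-08:55, 09:25-11:30, 12:15-14:40, 14:45-15:15.
Rosa ∩ Teo ∩ Hiro: 08:05-08:55, 09:25-11:30, 12:15-14:40, 14:45-15:15.
Rosa ∩ Teo ∩ Hiro ∩ Hana: 10:45-11:30, 12:15-12:25, 14:00-14:40, 14:45-15:15.
The longest is 10:45-11:30 at 45 minutes.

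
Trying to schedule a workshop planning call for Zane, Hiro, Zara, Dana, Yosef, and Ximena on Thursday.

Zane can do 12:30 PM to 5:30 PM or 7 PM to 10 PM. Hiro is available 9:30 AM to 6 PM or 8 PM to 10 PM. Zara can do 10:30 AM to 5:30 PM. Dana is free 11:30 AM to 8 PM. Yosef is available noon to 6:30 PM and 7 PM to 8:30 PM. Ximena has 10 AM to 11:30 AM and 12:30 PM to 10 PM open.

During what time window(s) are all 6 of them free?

12:30-17:30

Zane ∩ Hiro: 12:30-17:30, 20:00-22:00.
Zane ∩ Hiro ∩ Zara: 12:30-17:30.
Zane ∩ Hiro ∩ Zara ∩ Dana: 12:30-17:30.
Zane ∩ Hiro ∩ Zara ∩ Dana ∩ Yosef: 12:30-17:30.
Zane ∩ Hiro ∩ Zara ∩ Dana ∩ Yosef ∩ Ximena: 12:30-17:30.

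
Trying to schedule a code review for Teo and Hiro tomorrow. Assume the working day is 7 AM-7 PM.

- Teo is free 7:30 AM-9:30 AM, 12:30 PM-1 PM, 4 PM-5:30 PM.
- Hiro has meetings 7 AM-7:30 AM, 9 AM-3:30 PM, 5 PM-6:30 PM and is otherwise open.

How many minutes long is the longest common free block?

90

Teo free: 07:30-09:30, 12:30-13:00, 16:00-17:30.
Hiro free: 07:30-09:00, 15:30-17:00, 18:30-19:00 (invert busy blocks within the working day).
Teo ∩ Hiro: 07:30-09:00, 16:00-17:00.
Those are the intersection windows.
The longest is 07:30-09:00 at 90 minutes.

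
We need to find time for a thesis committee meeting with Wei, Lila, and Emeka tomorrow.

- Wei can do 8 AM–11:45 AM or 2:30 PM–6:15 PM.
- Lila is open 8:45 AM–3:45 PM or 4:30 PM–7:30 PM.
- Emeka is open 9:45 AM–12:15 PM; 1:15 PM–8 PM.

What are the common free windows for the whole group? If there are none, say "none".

09:45-11:45, 14:30-15:45, 16:30-18:15

Wei ∩ Lila: 08:45-11:45, 14:30-15:45, 16:30-18:15.
Wei ∩ Lila ∩ Emeka: 09:45-11:45, 14:30-15:45, 16:30-18:15.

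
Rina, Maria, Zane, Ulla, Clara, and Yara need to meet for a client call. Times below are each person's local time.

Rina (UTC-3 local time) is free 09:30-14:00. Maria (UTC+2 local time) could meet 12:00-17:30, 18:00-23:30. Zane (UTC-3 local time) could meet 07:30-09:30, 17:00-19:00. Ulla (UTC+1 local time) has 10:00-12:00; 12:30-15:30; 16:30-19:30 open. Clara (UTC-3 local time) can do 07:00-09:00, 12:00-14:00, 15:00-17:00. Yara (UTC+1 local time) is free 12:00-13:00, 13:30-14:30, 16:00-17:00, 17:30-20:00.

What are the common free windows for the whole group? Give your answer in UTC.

none

Rina in UTC: 12:30-17:00 (add 3h to convert from UTC-3).
Maria in UTC: 10:00-15:30, 16:00-21:30 (subtract 2h to convert from UTC+2).
Zane in UTC: 10:30-12:30, 20:00-22:00 (add 3h to convert from UTC-3).
Ulla in UTC: 09:00-11:00, 11:30-14:30, 15:30-18:30 (subtract 1h to convert from UTC+1).
Clara in UTC: 10:00-12:00, 15:00-17:00, 18:00-20:00 (add 3h to convert from UTC-3).
Yara in UTC: 11:00-12:00, 12:30-13:30, 15:00-16:00, 16:30-19:00 (subtract 1h to convert from UTC+1).
Rina ∩ Maria: 12:30-15:30, 16:00-17:00.
Rina ∩ Maria ∩ Zane: ∅.
Rina ∩ Maria ∩ Zane ∩ Ulla: ∅.
Rina ∩ Maria ∩ Zane ∩ Ulla ∩ Clara: ∅.
Rina ∩ Maria ∩ Zane ∩ Ulla ∩ Clara ∩ Yara: ∅.
There is no time when everyone is free.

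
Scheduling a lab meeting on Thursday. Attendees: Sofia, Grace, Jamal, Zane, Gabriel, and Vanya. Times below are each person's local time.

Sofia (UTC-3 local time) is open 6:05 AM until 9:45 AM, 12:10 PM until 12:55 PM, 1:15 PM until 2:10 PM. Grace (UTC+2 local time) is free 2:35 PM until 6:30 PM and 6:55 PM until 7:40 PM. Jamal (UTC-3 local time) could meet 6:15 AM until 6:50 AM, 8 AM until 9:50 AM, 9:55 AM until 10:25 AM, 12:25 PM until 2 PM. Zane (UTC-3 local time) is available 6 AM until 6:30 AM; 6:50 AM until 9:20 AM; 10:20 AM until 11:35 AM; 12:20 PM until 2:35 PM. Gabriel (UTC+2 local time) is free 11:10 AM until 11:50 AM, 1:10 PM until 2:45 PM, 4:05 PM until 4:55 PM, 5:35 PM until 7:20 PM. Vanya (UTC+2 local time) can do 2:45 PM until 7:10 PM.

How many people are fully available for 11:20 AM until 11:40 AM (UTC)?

Sofia in UTC: 09:05-12:45, 15:10-15:55, 16:15-17:10 (add 3h to convert from UTC-3).
Grace in UTC: 12:35-16:30, 16:55-17:40 (subtract 2h to convert from UTC+2).
Jamal in UTC: 09:15-09:50, 11:00-12:50, 12:55-13:25, 15:25-17:00 (add 3h to convert from UTC-3).
Zane in UTC: 09:00-09:30, 09:50-12:20, 13:20-14:35, 15:20-17:35 (add 3h to convert from UTC-3).
Gabriel in UTC: 09:10-09:50, 11:10-12:45, 14:05-14:55, 15:35-17:20 (subtract 2h to convert from UTC+2).
Vanya in UTC: 12:45-17:10 (subtract 2h to convert from UTC+2).
Sofia, Jamal, Zane, and Gabriel can make the full 11:20-11:40 slot — that's 4.

4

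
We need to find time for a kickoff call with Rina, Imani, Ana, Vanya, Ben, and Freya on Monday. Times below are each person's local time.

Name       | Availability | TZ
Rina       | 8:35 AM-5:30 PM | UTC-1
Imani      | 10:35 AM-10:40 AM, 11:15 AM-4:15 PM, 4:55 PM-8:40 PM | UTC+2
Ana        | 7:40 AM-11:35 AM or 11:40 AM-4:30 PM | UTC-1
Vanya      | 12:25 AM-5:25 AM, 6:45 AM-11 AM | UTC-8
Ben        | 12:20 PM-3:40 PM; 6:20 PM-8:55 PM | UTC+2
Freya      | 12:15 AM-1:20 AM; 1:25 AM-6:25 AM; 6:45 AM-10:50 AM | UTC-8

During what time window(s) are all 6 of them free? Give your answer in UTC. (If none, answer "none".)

Rina in UTC: 09:35-18:30 (add 1h to convert from UTC-1).
Imani in UTC: 08:35-08:40, 09:15-14:15, 14:55-18:40 (subtract 2h to convert from UTC+2).
Ana in UTC: 08:40-12:35, 12:40-17:30 (add 1h to convert from UTC-1).
Vanya in UTC: 08:25-13:25, 14:45-19:00 (add 8h to convert from UTC-8).
Ben in UTC: 10:20-13:40, 16:20-18:55 (subtract 2h to convert from UTC+2).
Freya in UTC: 08:15-09:20, 09:25-14:25, 14:45-18:50 (add 8h to convert from UTC-8).
Rina ∩ Imani: 09:35-14:15, 14:55-18:30.
Rina ∩ Imani ∩ Ana: 09:35-12:35, 12:40-14:15, 14:55-17:30.
Rina ∩ Imani ∩ Ana ∩ Vanya: 09:35-12:35, 12:40-13:25, 14:55-17:30.
Rina ∩ Imani ∩ Ana ∩ Vanya ∩ Ben: 10:20-12:35, 12:40-13:25, 16:20-17:30.
Rina ∩ Imani ∩ Ana ∩ Vanya ∩ Ben ∩ Freya: 10:20-12:35, 12:40-13:25, 16:20-17:30.

10:20-12:35, 12:40-13:25, 16:20-17:30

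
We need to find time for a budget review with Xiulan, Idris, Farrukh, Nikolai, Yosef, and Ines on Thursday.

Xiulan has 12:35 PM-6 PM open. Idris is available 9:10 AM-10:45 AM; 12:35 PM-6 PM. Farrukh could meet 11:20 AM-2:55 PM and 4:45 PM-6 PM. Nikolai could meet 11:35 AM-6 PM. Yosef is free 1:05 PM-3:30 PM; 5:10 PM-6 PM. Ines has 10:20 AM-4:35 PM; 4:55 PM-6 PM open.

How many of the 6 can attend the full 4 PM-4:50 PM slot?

Xiulan, Idris, and Nikolai can make the full 16:00-16:50 slot — that's 3.

3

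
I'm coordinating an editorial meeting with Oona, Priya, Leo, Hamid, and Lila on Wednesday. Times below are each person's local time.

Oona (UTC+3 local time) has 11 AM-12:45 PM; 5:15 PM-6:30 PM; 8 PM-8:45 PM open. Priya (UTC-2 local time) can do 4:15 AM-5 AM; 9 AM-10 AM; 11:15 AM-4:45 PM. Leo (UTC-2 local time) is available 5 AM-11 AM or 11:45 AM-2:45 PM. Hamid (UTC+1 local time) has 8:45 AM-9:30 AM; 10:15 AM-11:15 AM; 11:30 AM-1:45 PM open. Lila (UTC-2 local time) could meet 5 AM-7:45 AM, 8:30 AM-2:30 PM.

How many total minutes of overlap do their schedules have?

0

Oona in UTC: 08:00-09:45, 14:15-15:30, 17:00-17:45 (subtract 3h to convert from UTC+3).
Priya in UTC: 06:15-07:00, 11:00-12:00, 13:15-18:45 (add 2h to convert from UTC-2).
Leo in UTC: 07:00-13:00, 13:45-16:45 (add 2h to convert from UTC-2).
Hamid in UTC: 07:45-08:30, 09:15-10:15, 10:30-12:45 (subtract 1h to convert from UTC+1).
Lila in UTC: 07:00-09:45, 10:30-16:30 (add 2h to convert from UTC-2).
Oona ∩ Priya: 14:15-15:30, 17:00-17:45.
Oona ∩ Priya ∩ Leo: 14:15-15:30.
Oona ∩ Priya ∩ Leo ∩ Hamid: ∅.
Oona ∩ Priya ∩ Leo ∩ Hamid ∩ Lila: ∅.
There is no time when everyone is free.
There is no common window, so the total is 0 minutes.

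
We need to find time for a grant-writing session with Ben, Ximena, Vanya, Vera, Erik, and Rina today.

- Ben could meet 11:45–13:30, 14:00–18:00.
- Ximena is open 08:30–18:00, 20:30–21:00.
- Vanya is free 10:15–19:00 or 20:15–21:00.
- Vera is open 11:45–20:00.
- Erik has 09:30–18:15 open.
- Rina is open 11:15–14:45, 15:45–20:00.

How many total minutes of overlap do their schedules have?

Ben ∩ Ximena: 11:45-13:30, 14:00-18:00.
Ben ∩ Ximena ∩ Vanya: 11:45-13:30, 14:00-18:00.
Ben ∩ Ximena ∩ Vanya ∩ Vera: 11:45-13:30, 14:00-18:00.
Ben ∩ Ximena ∩ Vanya ∩ Vera ∩ Erik: 11:45-13:30, 14:00-18:00.
Ben ∩ Ximena ∩ Vanya ∩ Vera ∩ Erik ∩ Rina: 11:45-13:30, 14:00-14:45, 15:45-18:00.
Those are the intersection windows.
Summing the common windows: 105 + 45 + 135 = 285 minutes.

285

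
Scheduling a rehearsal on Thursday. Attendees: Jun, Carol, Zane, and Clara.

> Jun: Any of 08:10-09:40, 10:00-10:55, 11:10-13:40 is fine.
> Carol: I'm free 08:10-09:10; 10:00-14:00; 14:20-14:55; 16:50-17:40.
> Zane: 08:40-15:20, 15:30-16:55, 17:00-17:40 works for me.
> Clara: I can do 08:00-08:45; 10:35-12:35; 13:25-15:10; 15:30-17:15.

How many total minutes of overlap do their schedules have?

125

Jun ∩ Carol: 08:10-09:10, 10:00-10:55, 11:10-13:40.
Jun ∩ Carol ∩ Zane: 08:40-09:10, 10:00-10:55, 11:10-13:40.
Jun ∩ Carol ∩ Zane ∩ Clara: 08:40-08:45, 10:35-10:55, 11:10-12:35, 13:25-13:40.
So the common availability across everyone is 08:40-08:45, 10:35-10:55, 11:10-12:35, 13:25-13:40.
Summing the common windows: 5 + 20 + 85 + 15 = 125 minutes.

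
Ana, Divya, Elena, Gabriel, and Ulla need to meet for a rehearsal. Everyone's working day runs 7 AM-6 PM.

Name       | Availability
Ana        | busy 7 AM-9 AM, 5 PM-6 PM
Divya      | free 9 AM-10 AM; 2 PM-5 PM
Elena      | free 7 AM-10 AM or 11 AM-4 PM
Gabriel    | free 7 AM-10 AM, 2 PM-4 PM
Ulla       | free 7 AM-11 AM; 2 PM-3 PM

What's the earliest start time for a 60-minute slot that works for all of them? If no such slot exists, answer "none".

Ana free: 09:00-17:00 (invert busy blocks within the working day).
Divya free: 09:00-10:00, 14:00-17:00.
Elena free: 07:00-10:00, 11:00-16:00.
Gabriel free: 07:00-10:00, 14:00-16:00.
Ulla free: 07:00-11:00, 14:00-15:00.
Ana ∩ Divya: 09:00-10:00, 14:00-17:00.
Ana ∩ Divya ∩ Elena: 09:00-10:00, 14:00-16:00.
Ana ∩ Divya ∩ Elena ∩ Gabriel: 09:00-10:00, 14:00-16:00.
Ana ∩ Divya ∩ Elena ∩ Gabriel ∩ Ulla: 09:00-10:00, 14:00-15:00.
So the common availability across everyone is 09:00-10:00, 14:00-15:00.
The first common window of at least 60 minutes is 09:00-10:00, so the earliest start is 09:00.

09:00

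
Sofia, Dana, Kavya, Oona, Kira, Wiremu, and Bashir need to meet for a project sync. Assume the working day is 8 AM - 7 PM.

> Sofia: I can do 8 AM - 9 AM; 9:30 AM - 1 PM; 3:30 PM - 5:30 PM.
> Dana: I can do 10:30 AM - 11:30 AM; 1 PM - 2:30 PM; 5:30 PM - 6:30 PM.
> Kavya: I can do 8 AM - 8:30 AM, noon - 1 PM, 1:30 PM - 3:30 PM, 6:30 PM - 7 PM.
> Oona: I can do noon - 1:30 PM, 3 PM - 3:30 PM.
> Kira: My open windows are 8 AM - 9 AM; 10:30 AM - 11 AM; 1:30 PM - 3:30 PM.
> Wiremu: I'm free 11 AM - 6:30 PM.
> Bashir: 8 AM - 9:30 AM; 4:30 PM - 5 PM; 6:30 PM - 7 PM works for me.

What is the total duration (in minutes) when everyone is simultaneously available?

0

Sofia ∩ Dana: 10:30-11:30.
Sofia ∩ Dana ∩ Kavya: ∅.
Sofia ∩ Dana ∩ Kavya ∩ Oona: ∅.
Sofia ∩ Dana ∩ Kavya ∩ Oona ∩ Kira: ∅.
Sofia ∩ Dana ∩ Kavya ∩ Oona ∩ Kira ∩ Wiremu: ∅.
Sofia ∩ Dana ∩ Kavya ∩ Oona ∩ Kira ∩ Wiremu ∩ Bashir: ∅.
There is no time when everyone is free.
There is no common window, so the total is 0 minutes.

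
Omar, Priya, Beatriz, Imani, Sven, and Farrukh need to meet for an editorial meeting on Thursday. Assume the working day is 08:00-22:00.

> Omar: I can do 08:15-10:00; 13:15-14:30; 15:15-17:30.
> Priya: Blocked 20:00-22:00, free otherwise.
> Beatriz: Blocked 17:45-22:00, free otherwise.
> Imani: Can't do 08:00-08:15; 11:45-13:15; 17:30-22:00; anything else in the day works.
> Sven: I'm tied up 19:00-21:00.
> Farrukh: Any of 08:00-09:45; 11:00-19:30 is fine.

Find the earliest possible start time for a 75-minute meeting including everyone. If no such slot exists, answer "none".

08:15

Omar free: 08:15-10:00, 13:15-14:30, 15:15-17:30.
Priya free: 08:00-20:00 (invert busy blocks within the working day).
Beatriz free: 08:00-17:45 (invert busy blocks within the working day).
Imani free: 08:15-11:45, 13:15-17:30 (invert busy blocks within the working day).
Sven free: 08:00-19:00, 21:00-22:00 (invert busy blocks within the working day).
Farrukh free: 08:00-09:45, 11:00-19:30.
Omar ∩ Priya: 08:15-10:00, 13:15-14:30, 15:15-17:30.
Omar ∩ Priya ∩ Beatriz: 08:15-10:00, 13:15-14:30, 15:15-17:30.
Omar ∩ Priya ∩ Beatriz ∩ Imani: 08:15-10:00, 13:15-14:30, 15:15-17:30.
Omar ∩ Priya ∩ Beatriz ∩ Imani ∩ Sven: 08:15-10:00, 13:15-14:30, 15:15-17:30.
Omar ∩ Priya ∩ Beatriz ∩ Imani ∩ Sven ∩ Farrukh: 08:15-09:45, 13:15-14:30, 15:15-17:30.
Those are the intersection windows.
The first common window of at least 75 minutes is 08:15-09:45, so the earliest start is 08:15.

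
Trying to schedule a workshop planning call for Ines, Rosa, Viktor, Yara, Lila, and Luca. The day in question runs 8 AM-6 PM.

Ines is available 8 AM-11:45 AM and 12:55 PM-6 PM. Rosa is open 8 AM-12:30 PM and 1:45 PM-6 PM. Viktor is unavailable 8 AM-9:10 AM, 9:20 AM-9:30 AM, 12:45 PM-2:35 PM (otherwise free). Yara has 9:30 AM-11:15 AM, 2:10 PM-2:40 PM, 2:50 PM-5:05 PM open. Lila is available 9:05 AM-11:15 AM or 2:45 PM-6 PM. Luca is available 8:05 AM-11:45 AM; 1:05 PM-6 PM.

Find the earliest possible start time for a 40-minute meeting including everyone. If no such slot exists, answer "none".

Ines free: 08:00-11:45, 12:55-18:00.
Rosa free: 08:00-12:30, 13:45-18:00.
Viktor free: 09:10-09:20, 09:30-12:45, 14:35-18:00 (invert busy blocks within the working day).
Yara free: 09:30-11:15, 14:10-14:40, 14:50-17:05.
Lila free: 09:05-11:15, 14:45-18:00.
Luca free: 08:05-11:45, 13:05-18:00.
Ines ∩ Rosa: 08:00-11:45, 13:45-18:00.
Ines ∩ Rosa ∩ Viktor: 09:10-09:20, 09:30-11:45, 14:35-18:00.
Ines ∩ Rosa ∩ Viktor ∩ Yara: 09:30-11:15, 14:35-14:40, 14:50-17:05.
Ines ∩ Rosa ∩ Viktor ∩ Yara ∩ Lila: 09:30-11:15, 14:50-17:05.
Ines ∩ Rosa ∩ Viktor ∩ Yara ∩ Lila ∩ Luca: 09:30-11:15, 14:50-17:05.
The first common window of at least 40 minutes is 09:30-11:15, so the earliest start is 09:30.

09:30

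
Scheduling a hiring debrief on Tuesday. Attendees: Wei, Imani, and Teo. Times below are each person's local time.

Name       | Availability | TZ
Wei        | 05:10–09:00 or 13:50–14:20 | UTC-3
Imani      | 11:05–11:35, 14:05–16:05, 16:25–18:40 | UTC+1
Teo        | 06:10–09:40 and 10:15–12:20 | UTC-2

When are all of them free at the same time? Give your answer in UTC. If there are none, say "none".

10:05-10:35

Wei in UTC: 08:10-12:00, 16:50-17:20 (add 3h to convert from UTC-3).
Imani in UTC: 10:05-10:35, 13:05-15:05, 15:25-17:40 (subtract 1h to convert from UTC+1).
Teo in UTC: 08:10-11:40, 12:15-14:20 (add 2h to convert from UTC-2).
Wei ∩ Imani: 10:05-10:35, 16:50-17:20.
Wei ∩ Imani ∩ Teo: 10:05-10:35.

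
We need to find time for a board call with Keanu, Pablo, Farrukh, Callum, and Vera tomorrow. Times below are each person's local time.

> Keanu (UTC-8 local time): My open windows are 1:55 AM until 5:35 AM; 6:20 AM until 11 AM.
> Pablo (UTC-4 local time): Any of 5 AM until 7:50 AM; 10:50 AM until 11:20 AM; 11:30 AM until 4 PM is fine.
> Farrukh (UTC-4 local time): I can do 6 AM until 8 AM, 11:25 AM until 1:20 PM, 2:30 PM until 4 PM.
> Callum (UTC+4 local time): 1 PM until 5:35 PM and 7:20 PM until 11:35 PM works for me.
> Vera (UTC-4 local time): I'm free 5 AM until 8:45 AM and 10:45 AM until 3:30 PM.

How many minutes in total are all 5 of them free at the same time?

250

Keanu in UTC: 09:55-13:35, 14:20-19:00 (add 8h to convert from UTC-8).
Pablo in UTC: 09:00-11:50, 14:50-15:20, 15:30-20:00 (add 4h to convert from UTC-4).
Farrukh in UTC: 10:00-12:00, 15:25-17:20, 18:30-20:00 (add 4h to convert from UTC-4).
Callum in UTC: 09:00-13:35, 15:20-19:35 (subtract 4h to convert from UTC+4).
Vera in UTC: 09:00-12:45, 14:45-19:30 (add 4h to convert from UTC-4).
Keanu ∩ Pablo: 09:55-11:50, 14:50-15:20, 15:30-19:00.
Keanu ∩ Pablo ∩ Farrukh: 10:00-11:50, 15:30-17:20, 18:30-19:00.
Keanu ∩ Pablo ∩ Farrukh ∩ Callum: 10:00-11:50, 15:30-17:20, 18:30-19:00.
Keanu ∩ Pablo ∩ Farrukh ∩ Callum ∩ Vera: 10:00-11:50, 15:30-17:20, 18:30-19:00.
So the common availability across everyone is 10:00-11:50, 15:30-17:20, 18:30-19:00.
Summing the common windows: 110 + 110 + 30 = 250 minutes.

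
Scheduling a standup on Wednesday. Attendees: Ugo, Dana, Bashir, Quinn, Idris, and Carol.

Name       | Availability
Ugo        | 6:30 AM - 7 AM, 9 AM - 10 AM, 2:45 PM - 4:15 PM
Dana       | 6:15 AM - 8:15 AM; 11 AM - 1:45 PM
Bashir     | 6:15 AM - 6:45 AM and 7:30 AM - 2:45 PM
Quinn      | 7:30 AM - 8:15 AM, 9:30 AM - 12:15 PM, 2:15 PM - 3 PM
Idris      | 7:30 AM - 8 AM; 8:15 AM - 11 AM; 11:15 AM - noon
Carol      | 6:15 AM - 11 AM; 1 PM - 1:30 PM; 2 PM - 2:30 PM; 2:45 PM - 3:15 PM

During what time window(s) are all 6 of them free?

Ugo ∩ Dana: 06:30-07:00.
Ugo ∩ Dana ∩ Bashir: 06:30-06:45.
Ugo ∩ Dana ∩ Bashir ∩ Quinn: ∅.
Ugo ∩ Dana ∩ Bashir ∩ Quinn ∩ Idris: ∅.
Ugo ∩ Dana ∩ Bashir ∩ Quinn ∩ Idris ∩ Carol: ∅.
There is no time when everyone is free.

none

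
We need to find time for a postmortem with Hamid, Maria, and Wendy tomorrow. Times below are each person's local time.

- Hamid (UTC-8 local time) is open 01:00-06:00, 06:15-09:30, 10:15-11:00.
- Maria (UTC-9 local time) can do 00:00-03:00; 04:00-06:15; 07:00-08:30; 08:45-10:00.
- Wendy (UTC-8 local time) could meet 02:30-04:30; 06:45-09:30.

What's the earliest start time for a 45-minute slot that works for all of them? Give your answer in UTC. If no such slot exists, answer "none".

10:30

Hamid in UTC: 09:00-14:00, 14:15-17:30, 18:15-19:00 (add 8h to convert from UTC-8).
Maria in UTC: 09:00-12:00, 13:00-15:15, 16:00-17:30, 17:45-19:00 (add 9h to convert from UTC-9).
Wendy in UTC: 10:30-12:30, 14:45-17:30 (add 8h to convert from UTC-8).
Hamid ∩ Maria: 09:00-12:00, 13:00-14:00, 14:15-15:15, 16:00-17:30, 18:15-19:00.
Hamid ∩ Maria ∩ Wendy: 10:30-12:00, 14:45-15:15, 16:00-17:30.
The first common window of at least 45 minutes is 10:30-12:00, so the earliest start is 10:30.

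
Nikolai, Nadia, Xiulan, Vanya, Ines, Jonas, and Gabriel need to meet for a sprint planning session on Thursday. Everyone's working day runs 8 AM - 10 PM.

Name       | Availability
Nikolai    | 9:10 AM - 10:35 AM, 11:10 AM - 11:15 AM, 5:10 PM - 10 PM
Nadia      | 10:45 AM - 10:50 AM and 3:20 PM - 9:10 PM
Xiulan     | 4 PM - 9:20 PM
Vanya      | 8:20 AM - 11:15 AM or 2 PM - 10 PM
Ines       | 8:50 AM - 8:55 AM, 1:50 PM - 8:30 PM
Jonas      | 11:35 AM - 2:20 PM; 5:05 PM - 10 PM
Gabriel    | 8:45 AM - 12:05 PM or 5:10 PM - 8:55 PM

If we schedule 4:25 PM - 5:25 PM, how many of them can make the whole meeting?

Nadia, Xiulan, Vanya, and Ines can make the full 16:25-17:25 slot — that's 4.

4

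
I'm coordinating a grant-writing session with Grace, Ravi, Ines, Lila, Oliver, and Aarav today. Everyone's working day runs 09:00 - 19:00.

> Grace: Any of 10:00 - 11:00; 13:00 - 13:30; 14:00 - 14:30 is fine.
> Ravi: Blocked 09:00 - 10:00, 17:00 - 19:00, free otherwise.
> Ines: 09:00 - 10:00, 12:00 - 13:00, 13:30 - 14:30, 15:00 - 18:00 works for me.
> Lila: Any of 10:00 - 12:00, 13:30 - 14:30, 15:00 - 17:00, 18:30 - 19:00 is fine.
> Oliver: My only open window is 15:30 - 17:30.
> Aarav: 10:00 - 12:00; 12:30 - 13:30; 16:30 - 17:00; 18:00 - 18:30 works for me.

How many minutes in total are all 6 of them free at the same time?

Grace free: 10:00-11:00, 13:00-13:30, 14:00-14:30.
Ravi free: 10:00-17:00 (invert busy blocks within the working day).
Ines free: 09:00-10:00, 12:00-13:00, 13:30-14:30, 15:00-18:00.
Lila free: 10:00-12:00, 13:30-14:30, 15:00-17:00, 18:30-19:00.
Oliver free: 15:30-17:30.
Aarav free: 10:00-12:00, 12:30-13:30, 16:30-17:00, 18:00-18:30.
Grace ∩ Ravi: 10:00-11:00, 13:00-13:30, 14:00-14:30.
Grace ∩ Ravi ∩ Ines: 14:00-14:30.
Grace ∩ Ravi ∩ Ines ∩ Lila: 14:00-14:30.
Grace ∩ Ravi ∩ Ines ∩ Lila ∩ Oliver: ∅.
Grace ∩ Ravi ∩ Ines ∩ Lila ∩ Oliver ∩ Aarav: ∅.
There is no time when everyone is free.
There is no common window, so the total is 0 minutes.

0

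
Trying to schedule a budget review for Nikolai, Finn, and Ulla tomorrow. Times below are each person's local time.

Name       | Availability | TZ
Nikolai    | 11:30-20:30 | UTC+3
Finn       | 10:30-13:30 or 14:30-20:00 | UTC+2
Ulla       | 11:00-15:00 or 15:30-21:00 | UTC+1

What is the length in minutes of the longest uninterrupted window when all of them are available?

180

Nikolai in UTC: 08:30-17:30 (subtract 3h to convert from UTC+3).
Finn in UTC: 08:30-11:30, 12:30-18:00 (subtract 2h to convert from UTC+2).
Ulla in UTC: 10:00-14:00, 14:30-20:00 (subtract 1h to convert from UTC+1).
Nikolai ∩ Finn: 08:30-11:30, 12:30-17:30.
Nikolai ∩ Finn ∩ Ulla: 10:00-11:30, 12:30-14:00, 14:30-17:30.
The longest is 14:30-17:30 at 180 minutes.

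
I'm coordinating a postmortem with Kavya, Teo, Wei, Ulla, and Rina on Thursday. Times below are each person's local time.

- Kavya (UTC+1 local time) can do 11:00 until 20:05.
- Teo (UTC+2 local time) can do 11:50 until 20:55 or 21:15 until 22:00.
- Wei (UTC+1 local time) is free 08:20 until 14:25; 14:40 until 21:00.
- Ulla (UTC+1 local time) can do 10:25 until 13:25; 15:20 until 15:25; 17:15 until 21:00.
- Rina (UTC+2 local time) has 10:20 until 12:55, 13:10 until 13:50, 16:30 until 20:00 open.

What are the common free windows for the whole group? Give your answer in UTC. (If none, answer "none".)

Kavya in UTC: 10:00-19:05 (subtract 1h to convert from UTC+1).
Teo in UTC: 09:50-18:55, 19:15-20:00 (subtract 2h to convert from UTC+2).
Wei in UTC: 07:20-13:25, 13:40-20:00 (subtract 1h to convert from UTC+1).
Ulla in UTC: 09:25-12:25, 14:20-14:25, 16:15-20:00 (subtract 1h to convert from UTC+1).
Rina in UTC: 08:20-10:55, 11:10-11:50, 14:30-18:00 (subtract 2h to convert from UTC+2).
Kavya ∩ Teo: 10:00-18:55.
Kavya ∩ Teo ∩ Wei: 10:00-13:25, 13:40-18:55.
Kavya ∩ Teo ∩ Wei ∩ Ulla: 10:00-12:25, 14:20-14:25, 16:15-18:55.
Kavya ∩ Teo ∩ Wei ∩ Ulla ∩ Rina: 10:00-10:55, 11:10-11:50, 16:15-18:00.

10:00-10:55, 11:10-11:50, 16:15-18:00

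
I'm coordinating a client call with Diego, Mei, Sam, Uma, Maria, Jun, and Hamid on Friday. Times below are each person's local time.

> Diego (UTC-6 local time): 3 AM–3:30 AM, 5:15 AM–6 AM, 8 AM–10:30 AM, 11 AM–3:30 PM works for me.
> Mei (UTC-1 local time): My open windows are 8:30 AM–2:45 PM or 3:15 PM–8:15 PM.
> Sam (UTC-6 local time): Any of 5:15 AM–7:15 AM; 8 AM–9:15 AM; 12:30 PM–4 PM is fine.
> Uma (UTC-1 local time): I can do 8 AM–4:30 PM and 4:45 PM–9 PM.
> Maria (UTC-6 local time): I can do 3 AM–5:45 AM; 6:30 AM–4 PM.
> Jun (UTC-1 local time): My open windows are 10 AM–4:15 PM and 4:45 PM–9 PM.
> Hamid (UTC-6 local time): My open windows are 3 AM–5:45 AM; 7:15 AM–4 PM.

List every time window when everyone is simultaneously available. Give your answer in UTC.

11:15-11:45, 14:00-15:15, 18:30-21:15

Diego in UTC: 09:00-09:30, 11:15-12:00, 14:00-16:30, 17:00-21:30 (add 6h to convert from UTC-6).
Mei in UTC: 09:30-15:45, 16:15-21:15 (add 1h to convert from UTC-1).
Sam in UTC: 11:15-13:15, 14:00-15:15, 18:30-22:00 (add 6h to convert from UTC-6).
Uma in UTC: 09:00-17:30, 17:45-22:00 (add 1h to convert from UTC-1).
Maria in UTC: 09:00-11:45, 12:30-22:00 (add 6h to convert from UTC-6).
Jun in UTC: 11:00-17:15, 17:45-22:00 (add 1h to convert from UTC-1).
Hamid in UTC: 09:00-11:45, 13:15-22:00 (add 6h to convert from UTC-6).
Diego ∩ Mei: 11:15-12:00, 14:00-15:45, 16:15-16:30, 17:00-21:15.
Diego ∩ Mei ∩ Sam: 11:15-12:00, 14:00-15:15, 18:30-21:15.
Diego ∩ Mei ∩ Sam ∩ Uma: 11:15-12:00, 14:00-15:15, 18:30-21:15.
Diego ∩ Mei ∩ Sam ∩ Uma ∩ Maria: 11:15-11:45, 14:00-15:15, 18:30-21:15.
Diego ∩ Mei ∩ Sam ∩ Uma ∩ Maria ∩ Jun: 11:15-11:45, 14:00-15:15, 18:30-21:15.
Diego ∩ Mei ∩ Sam ∩ Uma ∩ Maria ∩ Jun ∩ Hamid: 11:15-11:45, 14:00-15:15, 18:30-21:15.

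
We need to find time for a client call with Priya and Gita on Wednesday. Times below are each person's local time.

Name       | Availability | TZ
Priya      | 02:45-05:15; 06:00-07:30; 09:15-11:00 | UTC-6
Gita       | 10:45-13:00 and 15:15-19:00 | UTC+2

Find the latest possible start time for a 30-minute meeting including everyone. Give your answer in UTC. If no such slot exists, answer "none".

16:30

Priya in UTC: 08:45-11:15, 12:00-13:30, 15:15-17:00 (add 6h to convert from UTC-6).
Gita in UTC: 08:45-11:00, 13:15-17:00 (subtract 2h to convert from UTC+2).
Priya ∩ Gita: 08:45-11:00, 13:15-13:30, 15:15-17:00.
Those are the intersection windows.
The last common window of at least 30 minutes is 15:15-17:00; a 30-minute meeting can start as late as 16:30 and still end by 17:00.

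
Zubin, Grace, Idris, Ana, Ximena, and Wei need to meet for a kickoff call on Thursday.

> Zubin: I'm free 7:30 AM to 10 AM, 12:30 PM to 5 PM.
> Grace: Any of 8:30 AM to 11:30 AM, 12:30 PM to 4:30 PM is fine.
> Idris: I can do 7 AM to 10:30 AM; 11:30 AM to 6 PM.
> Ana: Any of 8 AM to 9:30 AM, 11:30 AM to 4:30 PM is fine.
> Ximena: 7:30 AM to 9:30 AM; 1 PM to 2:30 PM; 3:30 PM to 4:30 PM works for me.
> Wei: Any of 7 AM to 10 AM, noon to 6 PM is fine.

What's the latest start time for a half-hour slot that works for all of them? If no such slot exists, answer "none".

16:00

Zubin ∩ Grace: 08:30-10:00, 12:30-16:30.
Zubin ∩ Grace ∩ Idris: 08:30-10:00, 12:30-16:30.
Zubin ∩ Grace ∩ Idris ∩ Ana: 08:30-09:30, 12:30-16:30.
Zubin ∩ Grace ∩ Idris ∩ Ana ∩ Ximena: 08:30-09:30, 13:00-14:30, 15:30-16:30.
Zubin ∩ Grace ∩ Idris ∩ Ana ∩ Ximena ∩ Wei: 08:30-09:30, 13:00-14:30, 15:30-16:30.
The last common window of at least 30 minutes is 15:30-16:30; a 30-minute meeting can start as late as 16:00 and still end by 16:30.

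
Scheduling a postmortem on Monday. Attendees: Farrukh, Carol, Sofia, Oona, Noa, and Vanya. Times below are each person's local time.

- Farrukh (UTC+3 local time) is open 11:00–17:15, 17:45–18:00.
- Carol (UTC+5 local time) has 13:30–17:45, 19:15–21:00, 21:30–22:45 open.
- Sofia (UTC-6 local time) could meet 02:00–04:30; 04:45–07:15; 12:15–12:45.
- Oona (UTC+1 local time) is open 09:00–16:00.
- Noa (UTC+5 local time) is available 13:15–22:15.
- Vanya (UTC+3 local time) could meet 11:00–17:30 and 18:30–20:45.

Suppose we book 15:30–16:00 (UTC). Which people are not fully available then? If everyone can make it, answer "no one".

Farrukh, Oona, Sofia

Farrukh in UTC: 08:00-14:15, 14:45-15:00 (subtract 3h to convert from UTC+3).
Carol in UTC: 08:30-12:45, 14:15-16:00, 16:30-17:45 (subtract 5h to convert from UTC+5).
Sofia in UTC: 08:00-10:30, 10:45-13:15, 18:15-18:45 (add 6h to convert from UTC-6).
Oona in UTC: 08:00-15:00 (subtract 1h to convert from UTC+1).
Noa in UTC: 08:15-17:15 (subtract 5h to convert from UTC+5).
Vanya in UTC: 08:00-14:30, 15:30-17:45 (subtract 3h to convert from UTC+3).
Farrukh: not fully free for 15:30-16:00. Carol: free for 15:30-16:00. Sofia: not fully free for 15:30-16:00. Oona: not fully free for 15:30-16:00. Noa: free for 15:30-16:00. Vanya: free for 15:30-16:00.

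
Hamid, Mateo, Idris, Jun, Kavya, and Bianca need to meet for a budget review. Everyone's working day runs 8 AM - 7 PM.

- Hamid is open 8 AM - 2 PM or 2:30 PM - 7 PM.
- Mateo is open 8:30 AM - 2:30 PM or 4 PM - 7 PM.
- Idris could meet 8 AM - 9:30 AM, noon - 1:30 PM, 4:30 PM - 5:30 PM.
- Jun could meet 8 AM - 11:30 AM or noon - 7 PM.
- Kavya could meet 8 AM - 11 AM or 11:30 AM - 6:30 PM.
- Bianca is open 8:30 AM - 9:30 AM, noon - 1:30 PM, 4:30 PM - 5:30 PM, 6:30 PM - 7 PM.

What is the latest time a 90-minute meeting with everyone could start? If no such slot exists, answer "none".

12:00

Hamid ∩ Mateo: 08:30-14:00, 16:00-19:00.
Hamid ∩ Mateo ∩ Idris: 08:30-09:30, 12:00-13:30, 16:30-17:30.
Hamid ∩ Mateo ∩ Idris ∩ Jun: 08:30-09:30, 12:00-13:30, 16:30-17:30.
Hamid ∩ Mateo ∩ Idris ∩ Jun ∩ Kavya: 08:30-09:30, 12:00-13:30, 16:30-17:30.
Hamid ∩ Mateo ∩ Idris ∩ Jun ∩ Kavya ∩ Bianca: 08:30-09:30, 12:00-13:30, 16:30-17:30.
Those are the intersection windows.
The last common window of at least 90 minutes is 12:00-13:30; a 90-minute meeting can start as late as 12:00 and still end by 13:30.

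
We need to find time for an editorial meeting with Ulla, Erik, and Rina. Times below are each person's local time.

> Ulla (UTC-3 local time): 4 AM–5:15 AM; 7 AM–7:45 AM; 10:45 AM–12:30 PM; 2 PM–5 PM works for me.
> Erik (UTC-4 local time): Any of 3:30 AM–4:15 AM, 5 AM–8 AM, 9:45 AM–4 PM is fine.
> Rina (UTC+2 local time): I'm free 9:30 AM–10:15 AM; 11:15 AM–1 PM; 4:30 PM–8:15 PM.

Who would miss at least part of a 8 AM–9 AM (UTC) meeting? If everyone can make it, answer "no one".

Ulla in UTC: 07:00-08:15, 10:00-10:45, 13:45-15:30, 17:00-20:00 (add 3h to convert from UTC-3).
Erik in UTC: 07:30-08:15, 09:00-12:00, 13:45-20:00 (add 4h to convert from UTC-4).
Rina in UTC: 07:30-08:15, 09:15-11:00, 14:30-18:15 (subtract 2h to convert from UTC+2).
Ulla: not fully free for 08:00-09:00. Erik: not fully free for 08:00-09:00. Rina: not fully free for 08:00-09:00.

Erik, Rina, Ulla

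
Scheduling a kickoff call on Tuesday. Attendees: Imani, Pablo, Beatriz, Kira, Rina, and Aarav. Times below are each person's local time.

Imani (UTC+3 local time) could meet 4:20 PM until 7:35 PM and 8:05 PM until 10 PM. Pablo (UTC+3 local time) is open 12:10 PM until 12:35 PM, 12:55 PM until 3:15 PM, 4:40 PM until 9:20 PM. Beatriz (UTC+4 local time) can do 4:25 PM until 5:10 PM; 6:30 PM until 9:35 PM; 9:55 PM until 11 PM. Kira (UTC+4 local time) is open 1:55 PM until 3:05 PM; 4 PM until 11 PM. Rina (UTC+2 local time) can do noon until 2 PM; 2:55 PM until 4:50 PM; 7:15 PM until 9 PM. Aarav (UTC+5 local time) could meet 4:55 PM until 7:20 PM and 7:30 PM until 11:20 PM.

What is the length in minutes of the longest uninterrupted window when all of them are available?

Imani in UTC: 13:20-16:35, 17:05-19:00 (subtract 3h to convert from UTC+3).
Pablo in UTC: 09:10-09:35, 09:55-12:15, 13:40-18:20 (subtract 3h to convert from UTC+3).
Beatriz in UTC: 12:25-13:10, 14:30-17:35, 17:55-19:00 (subtract 4h to convert from UTC+4).
Kira in UTC: 09:55-11:05, 12:00-19:00 (subtract 4h to convert from UTC+4).
Rina in UTC: 10:00-12:00, 12:55-14:50, 17:15-19:00 (subtract 2h to convert from UTC+2).
Aarav in UTC: 11:55-14:20, 14:30-18:20 (subtract 5h to convert from UTC+5).
Imani ∩ Pablo: 13:40-16:35, 17:05-18:20.
Imani ∩ Pablo ∩ Beatriz: 14:30-16:35, 17:05-17:35, 17:55-18:20.
Imani ∩ Pablo ∩ Beatriz ∩ Kira: 14:30-16:35, 17:05-17:35, 17:55-18:20.
Imani ∩ Pablo ∩ Beatriz ∩ Kira ∩ Rina: 14:30-14:50, 17:15-17:35, 17:55-18:20.
Imani ∩ Pablo ∩ Beatriz ∩ Kira ∩ Rina ∩ Aarav: 14:30-14:50, 17:15-17:35, 17:55-18:20.
The longest is 17:55-18:20 at 25 minutes.

25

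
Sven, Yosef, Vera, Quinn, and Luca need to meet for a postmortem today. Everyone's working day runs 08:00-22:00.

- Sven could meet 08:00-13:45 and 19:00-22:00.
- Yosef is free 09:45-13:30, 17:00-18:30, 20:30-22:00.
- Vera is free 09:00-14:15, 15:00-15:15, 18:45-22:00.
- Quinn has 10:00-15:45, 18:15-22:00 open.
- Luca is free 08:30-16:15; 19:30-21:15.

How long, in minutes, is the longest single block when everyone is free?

Sven ∩ Yosef: 09:45-13:30, 20:30-22:00.
Sven ∩ Yosef ∩ Vera: 09:45-13:30, 20:30-22:00.
Sven ∩ Yosef ∩ Vera ∩ Quinn: 10:00-13:30, 20:30-22:00.
Sven ∩ Yosef ∩ Vera ∩ Quinn ∩ Luca: 10:00-13:30, 20:30-21:15.
The longest is 10:00-13:30 at 210 minutes.

210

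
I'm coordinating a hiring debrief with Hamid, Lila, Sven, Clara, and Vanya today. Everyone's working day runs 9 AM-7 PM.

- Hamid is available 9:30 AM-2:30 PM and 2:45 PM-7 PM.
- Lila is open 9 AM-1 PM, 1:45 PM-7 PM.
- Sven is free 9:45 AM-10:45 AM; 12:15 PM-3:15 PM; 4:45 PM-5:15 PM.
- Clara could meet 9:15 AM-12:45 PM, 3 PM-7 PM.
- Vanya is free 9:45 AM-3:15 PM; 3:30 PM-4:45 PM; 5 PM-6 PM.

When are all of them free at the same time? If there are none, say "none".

09:45-10:45, 12:15-12:45, 15:00-15:15, 17:00-17:15

Hamid ∩ Lila: 09:30-13:00, 13:45-14:30, 14:45-19:00.
Hamid ∩ Lila ∩ Sven: 09:45-10:45, 12:15-13:00, 13:45-14:30, 14:45-15:15, 16:45-17:15.
Hamid ∩ Lila ∩ Sven ∩ Clara: 09:45-10:45, 12:15-12:45, 15:00-15:15, 16:45-17:15.
Hamid ∩ Lila ∩ Sven ∩ Clara ∩ Vanya: 09:45-10:45, 12:15-12:45, 15:00-15:15, 17:00-17:15.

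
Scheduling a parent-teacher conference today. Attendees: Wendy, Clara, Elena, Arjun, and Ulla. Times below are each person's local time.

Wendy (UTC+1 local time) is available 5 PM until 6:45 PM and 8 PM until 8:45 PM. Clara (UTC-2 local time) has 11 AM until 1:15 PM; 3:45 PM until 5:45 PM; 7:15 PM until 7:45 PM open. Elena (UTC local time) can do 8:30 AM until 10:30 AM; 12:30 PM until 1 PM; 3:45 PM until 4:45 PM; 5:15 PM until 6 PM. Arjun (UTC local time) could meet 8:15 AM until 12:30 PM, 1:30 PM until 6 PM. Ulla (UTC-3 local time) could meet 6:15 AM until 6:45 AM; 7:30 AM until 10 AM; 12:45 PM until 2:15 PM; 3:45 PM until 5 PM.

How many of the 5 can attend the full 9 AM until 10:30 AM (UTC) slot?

2

Wendy in UTC: 16:00-17:45, 19:00-19:45 (subtract 1h to convert from UTC+1).
Clara in UTC: 13:00-15:15, 17:45-19:45, 21:15-21:45 (add 2h to convert from UTC-2).
Elena in UTC: 08:30-10:30, 12:30-13:00, 15:45-16:45, 17:15-18:00.
Arjun in UTC: 08:15-12:30, 13:30-18:00.
Ulla in UTC: 09:15-09:45, 10:30-13:00, 15:45-17:15, 18:45-20:00 (add 3h to convert from UTC-3).
Elena and Arjun can make the full 09:00-10:30 slot — that's 2.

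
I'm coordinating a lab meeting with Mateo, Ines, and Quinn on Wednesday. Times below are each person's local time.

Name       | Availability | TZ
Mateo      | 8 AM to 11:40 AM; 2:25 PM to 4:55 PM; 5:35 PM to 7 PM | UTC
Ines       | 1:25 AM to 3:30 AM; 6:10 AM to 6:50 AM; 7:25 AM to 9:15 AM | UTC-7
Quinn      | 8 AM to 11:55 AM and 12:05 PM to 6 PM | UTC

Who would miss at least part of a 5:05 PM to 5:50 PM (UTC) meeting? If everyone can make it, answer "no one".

Mateo in UTC: 08:00-11:40, 14:25-16:55, 17:35-19:00.
Ines in UTC: 08:25-10:30, 13:10-13:50, 14:25-16:15 (add 7h to convert from UTC-7).
Quinn in UTC: 08:00-11:55, 12:05-18:00.
Mateo: not fully free for 17:05-17:50. Ines: not fully free for 17:05-17:50. Quinn: free for 17:05-17:50.

Ines, Mateo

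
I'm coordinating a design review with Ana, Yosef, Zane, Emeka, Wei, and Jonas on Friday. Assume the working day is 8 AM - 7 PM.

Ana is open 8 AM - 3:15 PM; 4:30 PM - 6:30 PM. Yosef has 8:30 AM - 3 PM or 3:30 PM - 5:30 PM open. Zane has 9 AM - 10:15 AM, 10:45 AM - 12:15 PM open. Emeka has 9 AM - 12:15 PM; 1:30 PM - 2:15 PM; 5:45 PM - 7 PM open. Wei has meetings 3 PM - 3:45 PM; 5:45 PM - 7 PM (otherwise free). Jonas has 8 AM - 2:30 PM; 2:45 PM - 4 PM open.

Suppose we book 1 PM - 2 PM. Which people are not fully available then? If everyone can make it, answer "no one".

Ana free: 08:00-15:15, 16:30-18:30.
Yosef free: 08:30-15:00, 15:30-17:30.
Zane free: 09:00-10:15, 10:45-12:15.
Emeka free: 09:00-12:15, 13:30-14:15, 17:45-19:00.
Wei free: 08:00-15:00, 15:45-17:45 (invert busy blocks within the working day).
Jonas free: 08:00-14:30, 14:45-16:00.
Ana: free for 13:00-14:00. Yosef: free for 13:00-14:00. Zane: not fully free for 13:00-14:00. Emeka: not fully free for 13:00-14:00. Wei: free for 13:00-14:00. Jonas: free for 13:00-14:00.

Emeka, Zane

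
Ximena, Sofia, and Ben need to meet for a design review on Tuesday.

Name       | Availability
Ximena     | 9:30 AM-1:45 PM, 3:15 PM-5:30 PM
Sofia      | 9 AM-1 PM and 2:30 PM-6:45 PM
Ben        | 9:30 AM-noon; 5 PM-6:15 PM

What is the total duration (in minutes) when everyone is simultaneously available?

Ximena ∩ Sofia: 09:30-13:00, 15:15-17:30.
Ximena ∩ Sofia ∩ Ben: 09:30-12:00, 17:00-17:30.
Those are the intersection windows.
Summing the common windows: 150 + 30 = 180 minutes.

180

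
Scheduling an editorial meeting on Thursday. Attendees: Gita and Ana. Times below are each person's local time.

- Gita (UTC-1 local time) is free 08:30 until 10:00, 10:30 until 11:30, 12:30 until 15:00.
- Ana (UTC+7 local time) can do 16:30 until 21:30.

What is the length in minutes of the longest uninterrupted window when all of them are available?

90

Gita in UTC: 09:30-11:00, 11:30-12:30, 13:30-16:00 (add 1h to convert from UTC-1).
Ana in UTC: 09:30-14:30 (subtract 7h to convert from UTC+7).
Gita ∩ Ana: 09:30-11:00, 11:30-12:30, 13:30-14:30.
The longest is 09:30-11:00 at 90 minutes.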